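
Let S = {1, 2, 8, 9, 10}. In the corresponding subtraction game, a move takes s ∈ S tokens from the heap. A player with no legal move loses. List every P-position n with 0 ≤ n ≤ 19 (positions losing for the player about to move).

n :  0  1  2  3  4  5  6  7  8  9 10 11 12 13 14 15 16 17 18 19
G :  0  1  2  0  1  2  0  1  2  3  4  5  3  4  5  3  4  0  1  2
P-positions are exactly the n with G(n) = 0.

0, 3, 6, 17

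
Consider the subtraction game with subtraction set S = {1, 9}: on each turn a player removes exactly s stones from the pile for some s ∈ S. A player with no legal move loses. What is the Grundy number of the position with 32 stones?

0

n :  0  1  2  3  4  5  6  7  8  9 10 11 12 13 14 15 16 17 18 19 20 21 22 23 24 25 26 27 28 29 30 31 32
G :  0  1  0  1  0  1  0  1  0  1  0  1  0  1  0  1  0  1  0  1  0  1  0  1  0  1  0  1  0  1  0  1  0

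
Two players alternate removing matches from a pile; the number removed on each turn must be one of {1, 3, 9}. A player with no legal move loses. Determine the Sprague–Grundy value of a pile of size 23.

1

G(0) = 0
G(1) = mex{0} = 1
G(2) = mex{1} = 0
G(3) = mex{0,0} = 1
G(4) = mex{1,1} = 0
G(5) = mex{0,0} = 1
G(6) = mex{1,1} = 0
G(7) = mex{0,0} = 1
G(8) = mex{1,1} = 0
G(9) = mex{0,0,0} = 1
G(10) = mex{1,1,1} = 0
G(11) = mex{0,0,0} = 1
G(12) = mex{1,1,1} = 0
G(13) = mex{0,0,0} = 1
G(14) = mex{1,1,1} = 0
G(15) = mex{0,0,0} = 1
G(16) = mex{1,1,1} = 0
G(17) = mex{0,0,0} = 1
G(18) = mex{1,1,1} = 0
G(19) = mex{0,0,0} = 1
G(20) = mex{1,1,1} = 0
G(21) = mex{0,0,0} = 1
G(22) = mex{1,1,1} = 0
G(23) = mex{0,0,0} = 1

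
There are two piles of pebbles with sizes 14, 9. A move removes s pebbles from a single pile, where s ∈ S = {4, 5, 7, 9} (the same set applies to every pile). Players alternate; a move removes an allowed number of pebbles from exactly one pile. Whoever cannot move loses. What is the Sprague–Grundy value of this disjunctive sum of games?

2

All piles use S = {4, 5, 7, 9}:
n :  0  1  2  3  4  5  6  7  8  9 10 11 12 13 14
G :  0  0  0  0  1  1  1  1  2  2  2  2  3  0  0
Pile A: G(14) = 0.
Pile B: G(9) = 2.
Combined Grundy value = 0 ⊕ 2 = 2.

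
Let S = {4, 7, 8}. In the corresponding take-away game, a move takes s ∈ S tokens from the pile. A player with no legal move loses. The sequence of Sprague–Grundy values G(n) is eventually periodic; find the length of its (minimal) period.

12

G(0) = 0
G(1) = mex{} = 0
G(2) = mex{} = 0
G(3) = mex{} = 0
G(4) = mex{0} = 1
G(5) = mex{0} = 1
G(6) = mex{0} = 1
G(7) = mex{0,0} = 1
G(8) = mex{1,0,0} = 2
G(9) = mex{1,0,0} = 2
G(10) = mex{1,0,0} = 2
G(11) = mex{1,1,0} = 2
G(12) = mex{2,1,1} = 0
G(13) = mex{2,1,1} = 0
G(14) = mex{2,1,1} = 0
G(15) = mex{2,2,1} = 0
G(16) = mex{0,2,2} = 1
G(17) = mex{0,2,2} = 1
G(18) = mex{0,2,2} = 1
G(19) = mex{0,0,2} = 1
G(20) = mex{1,0,0} = 2
G(21) = mex{1,0,0} = 2
G(22) = mex{1,0,0} = 2
G(23) = mex{1,1,0} = 2
G(24) = mex{2,1,1} = 0
G(25) = mex{2,1,1} = 0
G(n+12) = G(n) holds for n = 0,…,7 (a full window of length max(S) = 8), so the sequence is purely periodic with period 12.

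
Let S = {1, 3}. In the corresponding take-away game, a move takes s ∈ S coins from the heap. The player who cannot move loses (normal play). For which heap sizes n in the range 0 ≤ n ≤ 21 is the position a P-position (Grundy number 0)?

0, 2, 4, 6, 8, 10, 12, 14, 16, 18, 20

n :  0  1  2  3  4  5  6  7  8  9 10 11 12 13 14 15 16 17 18 19 20 21
G :  0  1  0  1  0  1  0  1  0  1  0  1  0  1  0  1  0  1  0  1  0  1
P-positions are exactly the n with G(n) = 0.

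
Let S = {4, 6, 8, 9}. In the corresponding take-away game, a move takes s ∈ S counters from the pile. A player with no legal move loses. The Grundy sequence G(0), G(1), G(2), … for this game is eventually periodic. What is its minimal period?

13

G(0) = 0
G(1) = mex{} = 0
G(2) = mex{} = 0
G(3) = mex{} = 0
G(4) = mex{0} = 1
G(5) = mex{0} = 1
G(6) = mex{0,0} = 1
G(7) = mex{0,0} = 1
G(8) = mex{1,0,0} = 2
G(9) = mex{1,0,0,0} = 2
G(10) = mex{1,1,0,0} = 2
G(11) = mex{1,1,0,0} = 2
G(12) = mex{2,1,1,0} = 3
G(13) = mex{2,1,1,1} = 0
G(14) = mex{2,2,1,1} = 0
G(15) = mex{2,2,1,1} = 0
G(16) = mex{3,2,2,1} = 0
G(17) = mex{0,2,2,2} = 1
G(18) = mex{0,3,2,2} = 1
G(19) = mex{0,0,2,2} = 1
G(20) = mex{0,0,3,2} = 1
G(21) = mex{1,0,0,3} = 2
G(22) = mex{1,0,0,0} = 2
G(23) = mex{1,1,0,0} = 2
G(24) = mex{1,1,0,0} = 2
G(25) = mex{2,1,1,0} = 3
G(26) = mex{2,1,1,1} = 0
G(27) = mex{2,2,1,1} = 0
G(n+13) = G(n) holds for n = 0,…,8 (a full window of length max(S) = 9), so the sequence is purely periodic with period 13.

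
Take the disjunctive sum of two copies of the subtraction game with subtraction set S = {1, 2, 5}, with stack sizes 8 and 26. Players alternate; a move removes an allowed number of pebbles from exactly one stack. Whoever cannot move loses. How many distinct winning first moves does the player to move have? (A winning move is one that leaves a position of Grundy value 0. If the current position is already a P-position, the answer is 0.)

0

All stacks use S = {1, 2, 5}:
n :  0  1  2  3  4  5  6  7  8  9 10 11 12 13 14 15 16 17 18 19 20 21 22 23 24 25 26
G :  0  1  2  0  1  2  0  1  2  0  1  2  0  1  2  0  1  2  0  1  2  0  1  2  0  1  2
Stack A: G(8) = 2.
Stack B: G(26) = 2.
Combined Grundy value = 2 ⊕ 2 = 0.
A winning move leaves total XOR = 0, i.e. changes one component's Grundy value g to g ⊕ X where X is the current total.
Stack A: target g' = 2⊕0 = 2, but every legal move changes the Grundy value (mex property), so 0 moves.
Stack B: target g' = 2⊕0 = 2, but every legal move changes the Grundy value (mex property), so 0 moves.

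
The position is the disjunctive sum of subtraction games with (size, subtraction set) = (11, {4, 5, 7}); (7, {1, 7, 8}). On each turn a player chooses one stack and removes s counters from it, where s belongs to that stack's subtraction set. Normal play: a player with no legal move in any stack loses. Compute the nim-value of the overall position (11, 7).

Stack A, S = {4, 5, 7}:
n :  0  1  2  3  4  5  6  7  8  9 10 11
G :  0  0  0  0  1  1  1  1  2  2  2  0
G_A(11) = 0.
Stack B, S = {1, 7, 8}:
G(0) = 0
G(1) = mex{0} = 1
G(2) = mex{1} = 0
G(3) = mex{0} = 1
G(4) = mex{1} = 0
G(5) = mex{0} = 1
G(6) = mex{1} = 0
G(7) = mex{0,0} = 1
G_B(7) = 1.
Combined Grundy value = 0 ⊕ 1 = 1.

1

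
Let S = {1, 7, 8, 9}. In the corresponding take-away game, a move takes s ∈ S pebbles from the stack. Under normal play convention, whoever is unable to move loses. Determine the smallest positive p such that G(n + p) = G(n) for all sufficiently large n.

16

G(0) = 0
G(1) = mex{0} = 1
G(2) = mex{1} = 0
G(3) = mex{0} = 1
G(4) = mex{1} = 0
G(5) = mex{0} = 1
G(6) = mex{1} = 0
G(7) = mex{0,0} = 1
G(8) = mex{1,1,0} = 2
G(9) = mex{2,0,1,0} = 3
G(10) = mex{3,1,0,1} = 2
G(11) = mex{2,0,1,0} = 3
G(12) = mex{3,1,0,1} = 2
G(13) = mex{2,0,1,0} = 3
G(14) = mex{3,1,0,1} = 2
G(15) = mex{2,2,1,0} = 3
G(16) = mex{3,3,2,1} = 0
G(17) = mex{0,2,3,2} = 1
G(18) = mex{1,3,2,3} = 0
G(19) = mex{0,2,3,2} = 1
G(20) = mex{1,3,2,3} = 0
G(21) = mex{0,2,3,2} = 1
G(22) = mex{1,3,2,3} = 0
G(23) = mex{0,0,3,2} = 1
G(24) = mex{1,1,0,3} = 2
G(25) = mex{2,0,1,0} = 3
G(26) = mex{3,1,0,1} = 2
G(27) = mex{2,0,1,0} = 3
G(28) = mex{3,1,0,1} = 2
G(29) = mex{2,0,1,0} = 3
G(30) = mex{3,1,0,1} = 2
G(31) = mex{2,2,1,0} = 3
G(32) = mex{3,3,2,1} = 0
G(33) = mex{0,2,3,2} = 1
G(n+16) = G(n) holds for n = 0,…,8 (a full window of length max(S) = 9), so the sequence is purely periodic with period 16.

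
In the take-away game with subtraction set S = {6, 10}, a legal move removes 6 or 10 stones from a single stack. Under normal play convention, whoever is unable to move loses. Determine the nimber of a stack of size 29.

G(0) = 0
G(1) = mex{} = 0
G(2) = mex{} = 0
G(3) = mex{} = 0
G(4) = mex{} = 0
G(5) = mex{} = 0
G(6) = mex{0} = 1
G(7) = mex{0} = 1
G(8) = mex{0} = 1
G(9) = mex{0} = 1
G(10) = mex{0,0} = 1
G(11) = mex{0,0} = 1
G(12) = mex{1,0} = 2
G(13) = mex{1,0} = 2
G(14) = mex{1,0} = 2
G(15) = mex{1,0} = 2
G(16) = mex{1,1} = 0
G(17) = mex{1,1} = 0
G(18) = mex{2,1} = 0
G(19) = mex{2,1} = 0
G(20) = mex{2,1} = 0
G(21) = mex{2,1} = 0
G(22) = mex{0,2} = 1
G(23) = mex{0,2} = 1
G(24) = mex{0,2} = 1
G(25) = mex{0,2} = 1
G(26) = mex{0,0} = 1
G(27) = mex{0,0} = 1
G(28) = mex{1,0} = 2
G(29) = mex{1,0} = 2

2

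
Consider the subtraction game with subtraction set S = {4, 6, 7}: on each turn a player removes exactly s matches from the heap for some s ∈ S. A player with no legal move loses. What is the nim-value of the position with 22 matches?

G(0) = 0
G(1) = mex{} = 0
G(2) = mex{} = 0
G(3) = mex{} = 0
G(4) = mex{0} = 1
G(5) = mex{0} = 1
G(6) = mex{0,0} = 1
G(7) = mex{0,0,0} = 1
G(8) = mex{1,0,0} = 2
G(9) = mex{1,0,0} = 2
G(10) = mex{1,1,0} = 2
G(11) = mex{1,1,1} = 0
G(12) = mex{2,1,1} = 0
G(13) = mex{2,1,1} = 0
G(14) = mex{2,2,1} = 0
G(15) = mex{0,2,2} = 1
G(16) = mex{0,2,2} = 1
G(17) = mex{0,0,2} = 1
G(18) = mex{0,0,0} = 1
G(19) = mex{1,0,0} = 2
G(20) = mex{1,0,0} = 2
G(21) = mex{1,1,0} = 2
G(22) = mex{1,1,1} = 0

0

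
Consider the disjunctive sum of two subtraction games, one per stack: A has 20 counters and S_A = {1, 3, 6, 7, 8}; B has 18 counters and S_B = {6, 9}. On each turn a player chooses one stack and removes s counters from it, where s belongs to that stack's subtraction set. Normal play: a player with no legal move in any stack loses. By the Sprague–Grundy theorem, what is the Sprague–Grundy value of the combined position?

Stack A, S = {1, 3, 6, 7, 8}:
G(0) = 0
G(1) = mex{0} = 1
G(2) = mex{1} = 0
G(3) = mex{0,0} = 1
G(4) = mex{1,1} = 0
G(5) = mex{0,0} = 1
G(6) = mex{1,1,0} = 2
G(7) = mex{2,0,1,0} = 3
G(8) = mex{3,1,0,1,0} = 2
G(9) = mex{2,2,1,0,1} = 3
G(10) = mex{3,3,0,1,0} = 2
G(11) = mex{2,2,1,0,1} = 3
G(12) = mex{3,3,2,1,0} = 4
G(13) = mex{4,2,3,2,1} = 0
G(14) = mex{0,3,2,3,2} = 1
G(15) = mex{1,4,3,2,3} = 0
G(16) = mex{0,0,2,3,2} = 1
G(17) = mex{1,1,3,2,3} = 0
G(18) = mex{0,0,4,3,2} = 1
G(19) = mex{1,1,0,4,3} = 2
G(20) = mex{2,0,1,0,4} = 3
G_A(20) = 3.
Stack B, S = {6, 9}:
G(0) = 0
G(1) = mex{} = 0
G(2) = mex{} = 0
G(3) = mex{} = 0
G(4) = mex{} = 0
G(5) = mex{} = 0
G(6) = mex{0} = 1
G(7) = mex{0} = 1
G(8) = mex{0} = 1
G(9) = mex{0,0} = 1
G(10) = mex{0,0} = 1
G(11) = mex{0,0} = 1
G(12) = mex{1,0} = 2
G(13) = mex{1,0} = 2
G(14) = mex{1,0} = 2
G(15) = mex{1,1} = 0
G(16) = mex{1,1} = 0
G(17) = mex{1,1} = 0
G(18) = mex{2,1} = 0
G_B(18) = 0.
Combined Grundy value = 3 ⊕ 0 = 3.

3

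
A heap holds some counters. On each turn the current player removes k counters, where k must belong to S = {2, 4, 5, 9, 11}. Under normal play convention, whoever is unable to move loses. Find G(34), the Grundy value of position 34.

3

G(0) = 0
G(1) = mex{} = 0
G(2) = mex{0} = 1
G(3) = mex{0} = 1
G(4) = mex{1,0} = 2
G(5) = mex{1,0,0} = 2
G(6) = mex{2,1,0} = 3
G(7) = mex{2,1,1} = 0
G(8) = mex{3,2,1} = 0
G(9) = mex{0,2,2,0} = 1
G(10) = mex{0,3,2,0} = 1
G(11) = mex{1,0,3,1,0} = 2
G(12) = mex{1,0,0,1,0} = 2
G(13) = mex{2,1,0,2,1} = 3
G(14) = mex{2,1,1,2,1} = 0
G(15) = mex{3,2,1,3,2} = 0
G(16) = mex{0,2,2,0,2} = 1
G(17) = mex{0,3,2,0,3} = 1
G(18) = mex{1,0,3,1,0} = 2
G(19) = mex{1,0,0,1,0} = 2
G(20) = mex{2,1,0,2,1} = 3
G(21) = mex{2,1,1,2,1} = 0
G(22) = mex{3,2,1,3,2} = 0
G(23) = mex{0,2,2,0,2} = 1
G(24) = mex{0,3,2,0,3} = 1
G(25) = mex{1,0,3,1,0} = 2
G(26) = mex{1,0,0,1,0} = 2
G(27) = mex{2,1,0,2,1} = 3
G(28) = mex{2,1,1,2,1} = 0
G(29) = mex{3,2,1,3,2} = 0
G(30) = mex{0,2,2,0,2} = 1
G(31) = mex{0,3,2,0,3} = 1
G(32) = mex{1,0,3,1,0} = 2
G(33) = mex{1,0,0,1,0} = 2
G(34) = mex{2,1,0,2,1} = 3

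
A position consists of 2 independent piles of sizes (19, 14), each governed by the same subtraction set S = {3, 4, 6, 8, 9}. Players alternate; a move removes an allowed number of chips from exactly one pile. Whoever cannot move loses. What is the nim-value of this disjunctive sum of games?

All piles use S = {3, 4, 6, 8, 9}:
G(0) = 0
G(1) = mex{} = 0
G(2) = mex{} = 0
G(3) = mex{0} = 1
G(4) = mex{0,0} = 1
G(5) = mex{0,0} = 1
G(6) = mex{1,0,0} = 2
G(7) = mex{1,1,0} = 2
G(8) = mex{1,1,0,0} = 2
G(9) = mex{2,1,1,0,0} = 3
G(10) = mex{2,2,1,0,0} = 3
G(11) = mex{2,2,1,1,0} = 3
G(12) = mex{3,2,2,1,1} = 0
G(13) = mex{3,3,2,1,1} = 0
G(14) = mex{3,3,2,2,1} = 0
G(15) = mex{0,3,3,2,2} = 1
G(16) = mex{0,0,3,2,2} = 1
G(17) = mex{0,0,3,3,2} = 1
G(18) = mex{1,0,0,3,3} = 2
G(19) = mex{1,1,0,3,3} = 2
Pile A: G(19) = 2.
Pile B: G(14) = 0.
Combined Grundy value = 2 ⊕ 0 = 2.

2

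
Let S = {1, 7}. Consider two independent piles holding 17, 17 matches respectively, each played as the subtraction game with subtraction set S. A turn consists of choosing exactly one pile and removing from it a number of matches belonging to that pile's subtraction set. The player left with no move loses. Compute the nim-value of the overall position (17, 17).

0

All piles use S = {1, 7}:
n :  0  1  2  3  4  5  6  7  8  9 10 11 12 13 14 15 16 17
G :  0  1  0  1  0  1  0  1  0  1  0  1  0  1  0  1  0  1
Pile A: G(17) = 1.
Pile B: G(17) = 1.
Combined Grundy value = 1 ⊕ 1 = 0.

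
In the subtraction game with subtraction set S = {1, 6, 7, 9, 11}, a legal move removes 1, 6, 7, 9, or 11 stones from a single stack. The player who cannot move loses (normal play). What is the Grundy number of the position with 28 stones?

n :  0  1  2  3  4  5  6  7  8  9 10 11 12 13 14 15 16 17 18 19 20 21 22 23 24 25 26 27 28
G :  0  1  0  1  0  1  2  3  2  3  2  3  0  1  0  1  0  1  2  3  2  3  2  3  0  1  0  1  0

0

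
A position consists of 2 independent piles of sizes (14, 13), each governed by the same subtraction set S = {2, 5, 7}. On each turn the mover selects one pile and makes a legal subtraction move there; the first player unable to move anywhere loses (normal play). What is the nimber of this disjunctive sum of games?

All piles use S = {2, 5, 7}:
G(0) = 0
G(1) = mex{} = 0
G(2) = mex{0} = 1
G(3) = mex{0} = 1
G(4) = mex{1} = 0
G(5) = mex{1,0} = 2
G(6) = mex{0,0} = 1
G(7) = mex{2,1,0} = 3
G(8) = mex{1,1,0} = 2
G(9) = mex{3,0,1} = 2
G(10) = mex{2,2,1} = 0
G(11) = mex{2,1,0} = 3
G(12) = mex{0,3,2} = 1
G(13) = mex{3,2,1} = 0
G(14) = mex{1,2,3} = 0
Pile A: G(14) = 0.
Pile B: G(13) = 0.
Combined Grundy value = 0 ⊕ 0 = 0.

0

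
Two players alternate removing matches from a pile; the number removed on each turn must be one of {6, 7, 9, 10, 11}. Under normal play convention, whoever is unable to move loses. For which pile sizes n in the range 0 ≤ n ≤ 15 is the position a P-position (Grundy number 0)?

G(0) = 0
G(1) = mex{} = 0
G(2) = mex{} = 0
G(3) = mex{} = 0
G(4) = mex{} = 0
G(5) = mex{} = 0
G(6) = mex{0} = 1
G(7) = mex{0,0} = 1
G(8) = mex{0,0} = 1
G(9) = mex{0,0,0} = 1
G(10) = mex{0,0,0,0} = 1
G(11) = mex{0,0,0,0,0} = 1
G(12) = mex{1,0,0,0,0} = 2
G(13) = mex{1,1,0,0,0} = 2
G(14) = mex{1,1,0,0,0} = 2
G(15) = mex{1,1,1,0,0} = 2
P-positions are exactly the n with G(n) = 0.

0, 1, 2, 3, 4, 5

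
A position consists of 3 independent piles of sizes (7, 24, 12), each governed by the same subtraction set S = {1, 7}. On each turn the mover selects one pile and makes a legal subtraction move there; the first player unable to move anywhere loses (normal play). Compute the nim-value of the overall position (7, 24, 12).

All piles use S = {1, 7}:
G(0) = 0
G(1) = mex{0} = 1
G(2) = mex{1} = 0
G(3) = mex{0} = 1
G(4) = mex{1} = 0
G(5) = mex{0} = 1
G(6) = mex{1} = 0
G(7) = mex{0,0} = 1
G(8) = mex{1,1} = 0
G(9) = mex{0,0} = 1
G(10) = mex{1,1} = 0
G(11) = mex{0,0} = 1
G(12) = mex{1,1} = 0
G(13) = mex{0,0} = 1
G(14) = mex{1,1} = 0
G(15) = mex{0,0} = 1
G(16) = mex{1,1} = 0
G(17) = mex{0,0} = 1
G(18) = mex{1,1} = 0
G(19) = mex{0,0} = 1
G(20) = mex{1,1} = 0
G(21) = mex{0,0} = 1
G(22) = mex{1,1} = 0
G(23) = mex{0,0} = 1
G(24) = mex{1,1} = 0
Pile A: G(7) = 1.
Pile B: G(24) = 0.
Pile C: G(12) = 0.
Combined Grundy value = 1 ⊕ 0 ⊕ 0 = 1.

1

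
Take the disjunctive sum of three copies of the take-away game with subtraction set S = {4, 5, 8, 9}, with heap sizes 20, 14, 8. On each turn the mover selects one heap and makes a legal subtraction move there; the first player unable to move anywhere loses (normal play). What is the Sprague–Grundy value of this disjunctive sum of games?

All heaps use S = {4, 5, 8, 9}:
G(0) = 0
G(1) = mex{} = 0
G(2) = mex{} = 0
G(3) = mex{} = 0
G(4) = mex{0} = 1
G(5) = mex{0,0} = 1
G(6) = mex{0,0} = 1
G(7) = mex{0,0} = 1
G(8) = mex{1,0,0} = 2
G(9) = mex{1,1,0,0} = 2
G(10) = mex{1,1,0,0} = 2
G(11) = mex{1,1,0,0} = 2
G(12) = mex{2,1,1,0} = 3
G(13) = mex{2,2,1,1} = 0
G(14) = mex{2,2,1,1} = 0
G(15) = mex{2,2,1,1} = 0
G(16) = mex{3,2,2,1} = 0
G(17) = mex{0,3,2,2} = 1
G(18) = mex{0,0,2,2} = 1
G(19) = mex{0,0,2,2} = 1
G(20) = mex{0,0,3,2} = 1
Heap A: G(20) = 1.
Heap B: G(14) = 0.
Heap C: G(8) = 2.
Combined Grundy value = 1 ⊕ 0 ⊕ 2 = 3.

3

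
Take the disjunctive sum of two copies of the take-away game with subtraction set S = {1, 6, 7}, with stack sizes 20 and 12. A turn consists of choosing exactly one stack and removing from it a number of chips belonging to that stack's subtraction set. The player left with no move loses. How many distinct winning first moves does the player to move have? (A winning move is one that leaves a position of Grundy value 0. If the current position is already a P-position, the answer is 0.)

All stacks use S = {1, 6, 7}:
G(0) = 0
G(1) = mex{0} = 1
G(2) = mex{1} = 0
G(3) = mex{0} = 1
G(4) = mex{1} = 0
G(5) = mex{0} = 1
G(6) = mex{1,0} = 2
G(7) = mex{2,1,0} = 3
G(8) = mex{3,0,1} = 2
G(9) = mex{2,1,0} = 3
G(10) = mex{3,0,1} = 2
G(11) = mex{2,1,0} = 3
G(12) = mex{3,2,1} = 0
G(13) = mex{0,3,2} = 1
G(14) = mex{1,2,3} = 0
G(15) = mex{0,3,2} = 1
G(16) = mex{1,2,3} = 0
G(17) = mex{0,3,2} = 1
G(18) = mex{1,0,3} = 2
G(19) = mex{2,1,0} = 3
G(20) = mex{3,0,1} = 2
Stack A: G(20) = 2.
Stack B: G(12) = 0.
Combined Grundy value = 2 ⊕ 0 = 2.
A winning move leaves total XOR = 0, i.e. changes one component's Grundy value g to g ⊕ X where X is the current total.
Stack A: need g' = 2⊕2 = 0. Options: 20−1→G=3, 20−6→G=0, 20−7→G=1. Hits: 1.
Stack B: need g' = 0⊕2 = 2. Options: 12−1→G=3, 12−6→G=2, 12−7→G=1. Hits: 1.

2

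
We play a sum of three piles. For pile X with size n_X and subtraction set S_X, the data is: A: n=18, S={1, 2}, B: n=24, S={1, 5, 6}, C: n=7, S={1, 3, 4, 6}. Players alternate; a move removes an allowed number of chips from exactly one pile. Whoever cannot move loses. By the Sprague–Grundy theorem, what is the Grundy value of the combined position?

Pile A, S = {1, 2}:
G(0) = 0
G(1) = mex{0} = 1
G(2) = mex{1,0} = 2
G(3) = mex{2,1} = 0
G(4) = mex{0,2} = 1
G(5) = mex{1,0} = 2
G(6) = mex{2,1} = 0
G(7) = mex{0,2} = 1
G(8) = mex{1,0} = 2
G(9) = mex{2,1} = 0
G(10) = mex{0,2} = 1
G(11) = mex{1,0} = 2
G(12) = mex{2,1} = 0
G(13) = mex{0,2} = 1
G(14) = mex{1,0} = 2
G(15) = mex{2,1} = 0
G(16) = mex{0,2} = 1
G(17) = mex{1,0} = 2
G(18) = mex{2,1} = 0
G_A(18) = 0.
Pile B, S = {1, 5, 6}:
G(0) = 0
G(1) = mex{0} = 1
G(2) = mex{1} = 0
G(3) = mex{0} = 1
G(4) = mex{1} = 0
G(5) = mex{0,0} = 1
G(6) = mex{1,1,0} = 2
G(7) = mex{2,0,1} = 3
G(8) = mex{3,1,0} = 2
G(9) = mex{2,0,1} = 3
G(10) = mex{3,1,0} = 2
G(11) = mex{2,2,1} = 0
G(12) = mex{0,3,2} = 1
G(13) = mex{1,2,3} = 0
G(14) = mex{0,3,2} = 1
G(15) = mex{1,2,3} = 0
G(16) = mex{0,0,2} = 1
G(17) = mex{1,1,0} = 2
G(18) = mex{2,0,1} = 3
G(19) = mex{3,1,0} = 2
G(20) = mex{2,0,1} = 3
G(21) = mex{3,1,0} = 2
G(22) = mex{2,2,1} = 0
G(23) = mex{0,3,2} = 1
G(24) = mex{1,2,3} = 0
G_B(24) = 0.
Pile C, S = {1, 3, 4, 6}:
G(0) = 0
G(1) = mex{0} = 1
G(2) = mex{1} = 0
G(3) = mex{0,0} = 1
G(4) = mex{1,1,0} = 2
G(5) = mex{2,0,1} = 3
G(6) = mex{3,1,0,0} = 2
G(7) = mex{2,2,1,1} = 0
G_C(7) = 0.
Combined Grundy value = 0 ⊕ 0 ⊕ 0 = 0.

0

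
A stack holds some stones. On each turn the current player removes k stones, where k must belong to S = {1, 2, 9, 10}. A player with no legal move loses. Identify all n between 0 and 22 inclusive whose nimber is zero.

G(0) = 0
G(1) = mex{0} = 1
G(2) = mex{1,0} = 2
G(3) = mex{2,1} = 0
G(4) = mex{0,2} = 1
G(5) = mex{1,0} = 2
G(6) = mex{2,1} = 0
G(7) = mex{0,2} = 1
G(8) = mex{1,0} = 2
G(9) = mex{2,1,0} = 3
G(10) = mex{3,2,1,0} = 4
G(11) = mex{4,3,2,1} = 0
G(12) = mex{0,4,0,2} = 1
G(13) = mex{1,0,1,0} = 2
G(14) = mex{2,1,2,1} = 0
G(15) = mex{0,2,0,2} = 1
G(16) = mex{1,0,1,0} = 2
G(17) = mex{2,1,2,1} = 0
G(18) = mex{0,2,3,2} = 1
G(19) = mex{1,0,4,3} = 2
G(20) = mex{2,1,0,4} = 3
G(21) = mex{3,2,1,0} = 4
G(22) = mex{4,3,2,1} = 0
P-positions are exactly the n with G(n) = 0.

0, 3, 6, 11, 14, 17, 22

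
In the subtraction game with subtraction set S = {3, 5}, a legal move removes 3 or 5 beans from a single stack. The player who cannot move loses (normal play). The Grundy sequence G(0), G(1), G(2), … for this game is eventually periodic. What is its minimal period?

8

G(0) = 0
G(1) = mex{} = 0
G(2) = mex{} = 0
G(3) = mex{0} = 1
G(4) = mex{0} = 1
G(5) = mex{0,0} = 1
G(6) = mex{1,0} = 2
G(7) = mex{1,0} = 2
G(8) = mex{1,1} = 0
G(9) = mex{2,1} = 0
G(10) = mex{2,1} = 0
G(11) = mex{0,2} = 1
G(12) = mex{0,2} = 1
G(13) = mex{0,0} = 1
G(14) = mex{1,0} = 2
G(15) = mex{1,0} = 2
G(16) = mex{1,1} = 0
G(17) = mex{2,1} = 0
G(n+8) = G(n) holds for n = 0,…,4 (a full window of length max(S) = 5), so the sequence is purely periodic with period 8.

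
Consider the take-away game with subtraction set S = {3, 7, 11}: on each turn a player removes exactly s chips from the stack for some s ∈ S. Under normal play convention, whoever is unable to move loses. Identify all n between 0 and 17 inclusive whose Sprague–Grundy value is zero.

G(0) = 0
G(1) = mex{} = 0
G(2) = mex{} = 0
G(3) = mex{0} = 1
G(4) = mex{0} = 1
G(5) = mex{0} = 1
G(6) = mex{1} = 0
G(7) = mex{1,0} = 2
G(8) = mex{1,0} = 2
G(9) = mex{0,0} = 1
G(10) = mex{2,1} = 0
G(11) = mex{2,1,0} = 3
G(12) = mex{1,1,0} = 2
G(13) = mex{0,0,0} = 1
G(14) = mex{3,2,1} = 0
G(15) = mex{2,2,1} = 0
G(16) = mex{1,1,1} = 0
G(17) = mex{0,0,0} = 1
P-positions are exactly the n with G(n) = 0.

0, 1, 2, 6, 10, 14, 15, 16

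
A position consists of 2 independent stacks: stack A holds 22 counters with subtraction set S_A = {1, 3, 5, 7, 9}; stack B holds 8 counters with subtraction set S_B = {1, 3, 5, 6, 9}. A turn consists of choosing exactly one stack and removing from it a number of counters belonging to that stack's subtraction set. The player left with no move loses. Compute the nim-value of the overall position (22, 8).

2

Stack A, S = {1, 3, 5, 7, 9}:
G(0) = 0
G(1) = mex{0} = 1
G(2) = mex{1} = 0
G(3) = mex{0,0} = 1
G(4) = mex{1,1} = 0
G(5) = mex{0,0,0} = 1
G(6) = mex{1,1,1} = 0
G(7) = mex{0,0,0,0} = 1
G(8) = mex{1,1,1,1} = 0
G(9) = mex{0,0,0,0,0} = 1
G(10) = mex{1,1,1,1,1} = 0
G(11) = mex{0,0,0,0,0} = 1
G(12) = mex{1,1,1,1,1} = 0
G(13) = mex{0,0,0,0,0} = 1
G(14) = mex{1,1,1,1,1} = 0
G(15) = mex{0,0,0,0,0} = 1
G(16) = mex{1,1,1,1,1} = 0
G(17) = mex{0,0,0,0,0} = 1
G(18) = mex{1,1,1,1,1} = 0
G(19) = mex{0,0,0,0,0} = 1
G(20) = mex{1,1,1,1,1} = 0
G(21) = mex{0,0,0,0,0} = 1
G(22) = mex{1,1,1,1,1} = 0
G_A(22) = 0.
Stack B, S = {1, 3, 5, 6, 9}:
n : 0 1 2 3 4 5 6 7 8
G : 0 1 0 1 0 1 2 3 2
G_B(8) = 2.
Combined Grundy value = 0 ⊕ 2 = 2.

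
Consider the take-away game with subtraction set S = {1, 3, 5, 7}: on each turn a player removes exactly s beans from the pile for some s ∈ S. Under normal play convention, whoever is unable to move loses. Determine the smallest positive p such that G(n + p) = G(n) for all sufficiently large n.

2

n :  0  1  2  3  4  5  6  7  8  9 10 11 12 13 14
G :  0  1  0  1  0  1  0  1  0  1  0  1  0  1  0
G(n+2) = G(n) holds for n = 0,…,6 (a full window of length max(S) = 7), so the sequence is purely periodic with period 2.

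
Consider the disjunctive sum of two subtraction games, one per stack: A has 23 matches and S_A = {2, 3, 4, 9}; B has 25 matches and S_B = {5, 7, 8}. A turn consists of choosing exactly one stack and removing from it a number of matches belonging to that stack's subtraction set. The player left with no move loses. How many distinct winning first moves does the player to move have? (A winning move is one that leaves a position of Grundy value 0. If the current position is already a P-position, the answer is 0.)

0

Stack A, S = {2, 3, 4, 9}:
n :  0  1  2  3  4  5  6  7  8  9 10 11 12 13 14 15 16 17 18 19 20 21 22 23
G :  0  0  1  1  2  2  0  0  1  1  2  2  0  0  1  1  2  2  0  0  1  1  2  2
G_A(23) = 2.
Stack B, S = {5, 7, 8}:
G(0) = 0
G(1) = mex{} = 0
G(2) = mex{} = 0
G(3) = mex{} = 0
G(4) = mex{} = 0
G(5) = mex{0} = 1
G(6) = mex{0} = 1
G(7) = mex{0,0} = 1
G(8) = mex{0,0,0} = 1
G(9) = mex{0,0,0} = 1
G(10) = mex{1,0,0} = 2
G(11) = mex{1,0,0} = 2
G(12) = mex{1,1,0} = 2
G(13) = mex{1,1,1} = 0
G(14) = mex{1,1,1} = 0
G(15) = mex{2,1,1} = 0
G(16) = mex{2,1,1} = 0
G(17) = mex{2,2,1} = 0
G(18) = mex{0,2,2} = 1
G(19) = mex{0,2,2} = 1
G(20) = mex{0,0,2} = 1
G(21) = mex{0,0,0} = 1
G(22) = mex{0,0,0} = 1
G(23) = mex{1,0,0} = 2
G(24) = mex{1,0,0} = 2
G(25) = mex{1,1,0} = 2
G_B(25) = 2.
Combined Grundy value = 2 ⊕ 2 = 0.
A winning move leaves total XOR = 0, i.e. changes one component's Grundy value g to g ⊕ X where X is the current total.
Stack A: target g' = 2⊕0 = 2, but every legal move changes the Grundy value (mex property), so 0 moves.
Stack B: target g' = 2⊕0 = 2, but every legal move changes the Grundy value (mex property), so 0 moves.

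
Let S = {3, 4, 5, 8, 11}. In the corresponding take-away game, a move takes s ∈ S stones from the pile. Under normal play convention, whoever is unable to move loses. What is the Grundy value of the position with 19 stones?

1

n :  0  1  2  3  4  5  6  7  8  9 10 11 12 13 14 15 16 17 18 19
G :  0  0  0  1  1  1  2  2  2  3  3  3  4  4  0  0  0  1  1  1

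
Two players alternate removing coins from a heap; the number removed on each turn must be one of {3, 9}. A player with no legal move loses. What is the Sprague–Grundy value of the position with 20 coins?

n :  0  1  2  3  4  5  6  7  8  9 10 11 12 13 14 15 16 17 18 19 20
G :  0  0  0  1  1  1  0  0  0  1  1  1  0  0  0  1  1  1  0  0  0

0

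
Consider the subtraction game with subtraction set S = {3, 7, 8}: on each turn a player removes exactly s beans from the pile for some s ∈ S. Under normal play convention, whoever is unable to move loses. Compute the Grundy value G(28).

2

G(0) = 0
G(1) = mex{} = 0
G(2) = mex{} = 0
G(3) = mex{0} = 1
G(4) = mex{0} = 1
G(5) = mex{0} = 1
G(6) = mex{1} = 0
G(7) = mex{1,0} = 2
G(8) = mex{1,0,0} = 2
G(9) = mex{0,0,0} = 1
G(10) = mex{2,1,0} = 3
G(11) = mex{2,1,1} = 0
G(12) = mex{1,1,1} = 0
G(13) = mex{3,0,1} = 2
G(14) = mex{0,2,0} = 1
G(15) = mex{0,2,2} = 1
G(16) = mex{2,1,2} = 0
G(17) = mex{1,3,1} = 0
G(18) = mex{1,0,3} = 2
G(19) = mex{0,0,0} = 1
G(20) = mex{0,2,0} = 1
G(21) = mex{2,1,2} = 0
G(22) = mex{1,1,1} = 0
G(23) = mex{1,0,1} = 2
G(24) = mex{0,0,0} = 1
G(25) = mex{0,2,0} = 1
G(26) = mex{2,1,2} = 0
G(27) = mex{1,1,1} = 0
G(28) = mex{1,0,1} = 2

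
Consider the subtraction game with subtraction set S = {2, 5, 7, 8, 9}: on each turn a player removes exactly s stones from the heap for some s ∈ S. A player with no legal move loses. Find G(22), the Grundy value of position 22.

n :  0  1  2  3  4  5  6  7  8  9 10 11 12 13 14 15 16 17 18 19 20 21 22
G :  0  0  1  1  0  2  1  3  2  2  3  3  4  4  0  0  1  1  0  2  1  3  2

2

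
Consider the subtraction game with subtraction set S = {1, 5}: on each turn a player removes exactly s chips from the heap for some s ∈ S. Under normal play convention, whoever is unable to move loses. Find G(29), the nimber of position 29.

1

n :  0  1  2  3  4  5  6  7  8  9 10 11 12 13 14 15 16 17 18 19 20 21 22 23 24 25 26 27 28 29
G :  0  1  0  1  0  1  0  1  0  1  0  1  0  1  0  1  0  1  0  1  0  1  0  1  0  1  0  1  0  1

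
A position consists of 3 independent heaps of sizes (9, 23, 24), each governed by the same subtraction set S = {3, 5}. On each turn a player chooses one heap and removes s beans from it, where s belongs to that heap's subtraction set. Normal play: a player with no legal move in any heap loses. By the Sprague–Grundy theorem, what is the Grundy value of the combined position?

2

All heaps use S = {3, 5}:
n :  0  1  2  3  4  5  6  7  8  9 10 11 12 13 14 15 16 17 18 19 20 21 22 23 24
G :  0  0  0  1  1  1  2  2  0  0  0  1  1  1  2  2  0  0  0  1  1  1  2  2  0
Heap A: G(9) = 0.
Heap B: G(23) = 2.
Heap C: G(24) = 0.
Combined Grundy value = 0 ⊕ 2 ⊕ 0 = 2.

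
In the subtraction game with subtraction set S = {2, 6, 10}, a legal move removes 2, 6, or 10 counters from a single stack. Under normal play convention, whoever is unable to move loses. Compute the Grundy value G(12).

0

G(0) = 0
G(1) = mex{} = 0
G(2) = mex{0} = 1
G(3) = mex{0} = 1
G(4) = mex{1} = 0
G(5) = mex{1} = 0
G(6) = mex{0,0} = 1
G(7) = mex{0,0} = 1
G(8) = mex{1,1} = 0
G(9) = mex{1,1} = 0
G(10) = mex{0,0,0} = 1
G(11) = mex{0,0,0} = 1
G(12) = mex{1,1,1} = 0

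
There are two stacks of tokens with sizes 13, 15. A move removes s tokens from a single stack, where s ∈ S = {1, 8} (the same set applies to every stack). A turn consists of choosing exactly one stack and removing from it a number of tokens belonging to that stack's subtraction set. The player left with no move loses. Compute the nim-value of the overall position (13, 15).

All stacks use S = {1, 8}:
G(0) = 0
G(1) = mex{0} = 1
G(2) = mex{1} = 0
G(3) = mex{0} = 1
G(4) = mex{1} = 0
G(5) = mex{0} = 1
G(6) = mex{1} = 0
G(7) = mex{0} = 1
G(8) = mex{1,0} = 2
G(9) = mex{2,1} = 0
G(10) = mex{0,0} = 1
G(11) = mex{1,1} = 0
G(12) = mex{0,0} = 1
G(13) = mex{1,1} = 0
G(14) = mex{0,0} = 1
G(15) = mex{1,1} = 0
Stack A: G(13) = 0.
Stack B: G(15) = 0.
Combined Grundy value = 0 ⊕ 0 = 0.

0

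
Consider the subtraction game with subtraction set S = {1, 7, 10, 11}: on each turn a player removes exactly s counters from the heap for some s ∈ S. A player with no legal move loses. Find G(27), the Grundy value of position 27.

n :  0  1  2  3  4  5  6  7  8  9 10 11 12 13 14 15 16 17 18 19 20 21 22 23 24 25 26 27
G :  0  1  0  1  0  1  0  1  0  1  2  3  2  3  2  3  2  3  2  3  0  1  0  1  0  1  0  1

1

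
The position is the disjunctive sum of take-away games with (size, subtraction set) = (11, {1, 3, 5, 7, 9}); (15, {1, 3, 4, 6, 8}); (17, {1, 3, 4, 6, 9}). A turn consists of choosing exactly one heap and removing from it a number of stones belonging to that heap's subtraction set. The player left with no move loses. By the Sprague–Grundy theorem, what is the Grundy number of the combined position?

Heap A, S = {1, 3, 5, 7, 9}:
n :  0  1  2  3  4  5  6  7  8  9 10 11
G :  0  1  0  1  0  1  0  1  0  1  0  1
G_A(11) = 1.
Heap B, S = {1, 3, 4, 6, 8}:
n :  0  1  2  3  4  5  6  7  8  9 10 11 12 13 14 15
G :  0  1  0  1  2  3  2  0  1  0  1  2  3  2  0  1
G_B(15) = 1.
Heap C, S = {1, 3, 4, 6, 9}:
G(0) = 0
G(1) = mex{0} = 1
G(2) = mex{1} = 0
G(3) = mex{0,0} = 1
G(4) = mex{1,1,0} = 2
G(5) = mex{2,0,1} = 3
G(6) = mex{3,1,0,0} = 2
G(7) = mex{2,2,1,1} = 0
G(8) = mex{0,3,2,0} = 1
G(9) = mex{1,2,3,1,0} = 4
G(10) = mex{4,0,2,2,1} = 3
G(11) = mex{3,1,0,3,0} = 2
G(12) = mex{2,4,1,2,1} = 0
G(13) = mex{0,3,4,0,2} = 1
G(14) = mex{1,2,3,1,3} = 0
G(15) = mex{0,0,2,4,2} = 1
G(16) = mex{1,1,0,3,0} = 2
G(17) = mex{2,0,1,2,1} = 3
G_C(17) = 3.
Combined Grundy value = 1 ⊕ 1 ⊕ 3 = 3.

3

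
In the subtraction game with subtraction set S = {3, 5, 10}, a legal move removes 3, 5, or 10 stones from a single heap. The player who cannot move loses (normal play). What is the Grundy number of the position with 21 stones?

2

G(0) = 0
G(1) = mex{} = 0
G(2) = mex{} = 0
G(3) = mex{0} = 1
G(4) = mex{0} = 1
G(5) = mex{0,0} = 1
G(6) = mex{1,0} = 2
G(7) = mex{1,0} = 2
G(8) = mex{1,1} = 0
G(9) = mex{2,1} = 0
G(10) = mex{2,1,0} = 3
G(11) = mex{0,2,0} = 1
G(12) = mex{0,2,0} = 1
G(13) = mex{3,0,1} = 2
G(14) = mex{1,0,1} = 2
G(15) = mex{1,3,1} = 0
G(16) = mex{2,1,2} = 0
G(17) = mex{2,1,2} = 0
G(18) = mex{0,2,0} = 1
G(19) = mex{0,2,0} = 1
G(20) = mex{0,0,3} = 1
G(21) = mex{1,0,1} = 2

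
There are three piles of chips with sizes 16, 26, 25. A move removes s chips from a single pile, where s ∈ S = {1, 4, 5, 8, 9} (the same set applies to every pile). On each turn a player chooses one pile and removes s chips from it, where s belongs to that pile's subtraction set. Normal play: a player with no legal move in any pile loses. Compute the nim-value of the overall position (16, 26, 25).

3

All piles use S = {1, 4, 5, 8, 9}:
n :  0  1  2  3  4  5  6  7  8  9 10 11 12 13 14 15 16 17 18 19 20 21 22 23 24 25 26
G :  0  1  0  1  2  3  2  3  4  5  4  5  0  1  0  1  2  3  2  3  4  5  4  5  0  1  0
Pile A: G(16) = 2.
Pile B: G(26) = 0.
Pile C: G(25) = 1.
Combined Grundy value = 2 ⊕ 0 ⊕ 1 = 3.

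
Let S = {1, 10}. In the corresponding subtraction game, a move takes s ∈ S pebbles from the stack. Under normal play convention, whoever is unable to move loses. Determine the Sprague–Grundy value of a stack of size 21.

2

G(0) = 0
G(1) = mex{0} = 1
G(2) = mex{1} = 0
G(3) = mex{0} = 1
G(4) = mex{1} = 0
G(5) = mex{0} = 1
G(6) = mex{1} = 0
G(7) = mex{0} = 1
G(8) = mex{1} = 0
G(9) = mex{0} = 1
G(10) = mex{1,0} = 2
G(11) = mex{2,1} = 0
G(12) = mex{0,0} = 1
G(13) = mex{1,1} = 0
G(14) = mex{0,0} = 1
G(15) = mex{1,1} = 0
G(16) = mex{0,0} = 1
G(17) = mex{1,1} = 0
G(18) = mex{0,0} = 1
G(19) = mex{1,1} = 0
G(20) = mex{0,2} = 1
G(21) = mex{1,0} = 2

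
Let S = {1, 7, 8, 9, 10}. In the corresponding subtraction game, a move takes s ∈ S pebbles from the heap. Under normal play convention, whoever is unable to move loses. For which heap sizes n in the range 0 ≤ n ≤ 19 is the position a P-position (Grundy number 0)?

n :  0  1  2  3  4  5  6  7  8  9 10 11 12 13 14 15 16 17 18 19
G :  0  1  0  1  0  1  0  1  2  3  2  3  2  3  2  3  4  0  1  0
P-positions are exactly the n with G(n) = 0.

0, 2, 4, 6, 17, 19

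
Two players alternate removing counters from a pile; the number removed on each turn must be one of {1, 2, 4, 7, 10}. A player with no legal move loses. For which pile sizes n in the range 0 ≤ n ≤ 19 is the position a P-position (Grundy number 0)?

G(0) = 0
G(1) = mex{0} = 1
G(2) = mex{1,0} = 2
G(3) = mex{2,1} = 0
G(4) = mex{0,2,0} = 1
G(5) = mex{1,0,1} = 2
G(6) = mex{2,1,2} = 0
G(7) = mex{0,2,0,0} = 1
G(8) = mex{1,0,1,1} = 2
G(9) = mex{2,1,2,2} = 0
G(10) = mex{0,2,0,0,0} = 1
G(11) = mex{1,0,1,1,1} = 2
G(12) = mex{2,1,2,2,2} = 0
G(13) = mex{0,2,0,0,0} = 1
G(14) = mex{1,0,1,1,1} = 2
G(15) = mex{2,1,2,2,2} = 0
G(16) = mex{0,2,0,0,0} = 1
G(17) = mex{1,0,1,1,1} = 2
G(18) = mex{2,1,2,2,2} = 0
G(19) = mex{0,2,0,0,0} = 1
P-positions are exactly the n with G(n) = 0.

0, 3, 6, 9, 12, 15, 18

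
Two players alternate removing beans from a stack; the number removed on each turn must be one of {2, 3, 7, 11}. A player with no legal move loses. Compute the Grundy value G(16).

n :  0  1  2  3  4  5  6  7  8  9 10 11 12 13 14 15 16
G :  0  0  1  1  2  0  0  1  1  2  0  3  1  2  0  0  1

1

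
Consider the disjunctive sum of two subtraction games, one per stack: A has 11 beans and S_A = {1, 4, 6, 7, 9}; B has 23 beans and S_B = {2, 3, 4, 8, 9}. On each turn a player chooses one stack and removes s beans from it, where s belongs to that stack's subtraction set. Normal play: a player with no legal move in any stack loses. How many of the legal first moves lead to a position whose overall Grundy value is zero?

Stack A, S = {1, 4, 6, 7, 9}:
G(0) = 0
G(1) = mex{0} = 1
G(2) = mex{1} = 0
G(3) = mex{0} = 1
G(4) = mex{1,0} = 2
G(5) = mex{2,1} = 0
G(6) = mex{0,0,0} = 1
G(7) = mex{1,1,1,0} = 2
G(8) = mex{2,2,0,1} = 3
G(9) = mex{3,0,1,0,0} = 2
G(10) = mex{2,1,2,1,1} = 0
G(11) = mex{0,2,0,2,0} = 1
G_A(11) = 1.
Stack B, S = {2, 3, 4, 8, 9}:
n :  0  1  2  3  4  5  6  7  8  9 10 11 12 13 14 15 16 17 18 19 20 21 22 23
G :  0  0  1  1  2  2  0  0  1  1  2  2  0  0  1  1  2  2  0  0  1  1  2  2
G_B(23) = 2.
Combined Grundy value = 1 ⊕ 2 = 3.
A winning move leaves total XOR = 0, i.e. changes one component's Grundy value g to g ⊕ X where X is the current total.
Stack A: need g' = 1⊕3 = 2. Options: 11−1→G=0, 11−4→G=2, 11−6→G=0, 11−7→G=2, 11−9→G=0. Hits: 2.
Stack B: need g' = 2⊕3 = 1. Options: 23−2→G=1, 23−3→G=1, 23−4→G=0, 23−8→G=1, 23−9→G=1. Hits: 4.

6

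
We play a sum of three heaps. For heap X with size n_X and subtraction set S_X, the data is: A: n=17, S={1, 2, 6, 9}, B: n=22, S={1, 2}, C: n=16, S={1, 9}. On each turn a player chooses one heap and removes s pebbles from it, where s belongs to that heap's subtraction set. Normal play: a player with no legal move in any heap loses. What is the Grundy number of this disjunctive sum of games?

1

Heap A, S = {1, 2, 6, 9}:
G(0) = 0
G(1) = mex{0} = 1
G(2) = mex{1,0} = 2
G(3) = mex{2,1} = 0
G(4) = mex{0,2} = 1
G(5) = mex{1,0} = 2
G(6) = mex{2,1,0} = 3
G(7) = mex{3,2,1} = 0
G(8) = mex{0,3,2} = 1
G(9) = mex{1,0,0,0} = 2
G(10) = mex{2,1,1,1} = 0
G(11) = mex{0,2,2,2} = 1
G(12) = mex{1,0,3,0} = 2
G(13) = mex{2,1,0,1} = 3
G(14) = mex{3,2,1,2} = 0
G(15) = mex{0,3,2,3} = 1
G(16) = mex{1,0,0,0} = 2
G(17) = mex{2,1,1,1} = 0
G_A(17) = 0.
Heap B, S = {1, 2}:
G(0) = 0
G(1) = mex{0} = 1
G(2) = mex{1,0} = 2
G(3) = mex{2,1} = 0
G(4) = mex{0,2} = 1
G(5) = mex{1,0} = 2
G(6) = mex{2,1} = 0
G(7) = mex{0,2} = 1
G(8) = mex{1,0} = 2
G(9) = mex{2,1} = 0
G(10) = mex{0,2} = 1
G(11) = mex{1,0} = 2
G(12) = mex{2,1} = 0
G(13) = mex{0,2} = 1
G(14) = mex{1,0} = 2
G(15) = mex{2,1} = 0
G(16) = mex{0,2} = 1
G(17) = mex{1,0} = 2
G(18) = mex{2,1} = 0
G(19) = mex{0,2} = 1
G(20) = mex{1,0} = 2
G(21) = mex{2,1} = 0
G(22) = mex{0,2} = 1
G_B(22) = 1.
Heap C, S = {1, 9}:
n :  0  1  2  3  4  5  6  7  8  9 10 11 12 13 14 15 16
G :  0  1  0  1  0  1  0  1  0  1  0  1  0  1  0  1  0
G_C(16) = 0.
Combined Grundy value = 0 ⊕ 1 ⊕ 0 = 1.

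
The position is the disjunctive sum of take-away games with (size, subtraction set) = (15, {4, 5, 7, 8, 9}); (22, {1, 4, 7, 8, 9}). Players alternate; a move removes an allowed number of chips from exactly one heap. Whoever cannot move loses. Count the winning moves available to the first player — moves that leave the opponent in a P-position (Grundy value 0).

4

Heap A, S = {4, 5, 7, 8, 9}:
G(0) = 0
G(1) = mex{} = 0
G(2) = mex{} = 0
G(3) = mex{} = 0
G(4) = mex{0} = 1
G(5) = mex{0,0} = 1
G(6) = mex{0,0} = 1
G(7) = mex{0,0,0} = 1
G(8) = mex{1,0,0,0} = 2
G(9) = mex{1,1,0,0,0} = 2
G(10) = mex{1,1,0,0,0} = 2
G(11) = mex{1,1,1,0,0} = 2
G(12) = mex{2,1,1,1,0} = 3
G(13) = mex{2,2,1,1,1} = 0
G(14) = mex{2,2,1,1,1} = 0
G(15) = mex{2,2,2,1,1} = 0
G_A(15) = 0.
Heap B, S = {1, 4, 7, 8, 9}:
n :  0  1  2  3  4  5  6  7  8  9 10 11 12 13 14 15 16 17 18 19 20 21 22
G :  0  1  0  1  2  0  1  2  3  2  3  4  5  3  4  0  1  0  1  2  0  1  2
G_B(22) = 2.
Combined Grundy value = 0 ⊕ 2 = 2.
A winning move leaves total XOR = 0, i.e. changes one component's Grundy value g to g ⊕ X where X is the current total.
Heap A: need g' = 0⊕2 = 2. Options: 15−4→G=2, 15−5→G=2, 15−7→G=2, 15−8→G=1, 15−9→G=1. Hits: 3.
Heap B: need g' = 2⊕2 = 0. Options: 22−1→G=1, 22−4→G=1, 22−7→G=0, 22−8→G=4, 22−9→G=3. Hits: 1.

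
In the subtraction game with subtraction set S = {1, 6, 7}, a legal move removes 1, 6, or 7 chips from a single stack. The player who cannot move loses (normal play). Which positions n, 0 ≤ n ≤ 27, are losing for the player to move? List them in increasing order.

G(0) = 0
G(1) = mex{0} = 1
G(2) = mex{1} = 0
G(3) = mex{0} = 1
G(4) = mex{1} = 0
G(5) = mex{0} = 1
G(6) = mex{1,0} = 2
G(7) = mex{2,1,0} = 3
G(8) = mex{3,0,1} = 2
G(9) = mex{2,1,0} = 3
G(10) = mex{3,0,1} = 2
G(11) = mex{2,1,0} = 3
G(12) = mex{3,2,1} = 0
G(13) = mex{0,3,2} = 1
G(14) = mex{1,2,3} = 0
G(15) = mex{0,3,2} = 1
G(16) = mex{1,2,3} = 0
G(17) = mex{0,3,2} = 1
G(18) = mex{1,0,3} = 2
G(19) = mex{2,1,0} = 3
G(20) = mex{3,0,1} = 2
G(21) = mex{2,1,0} = 3
G(22) = mex{3,0,1} = 2
G(23) = mex{2,1,0} = 3
G(24) = mex{3,2,1} = 0
G(25) = mex{0,3,2} = 1
G(26) = mex{1,2,3} = 0
G(27) = mex{0,3,2} = 1
P-positions are exactly the n with G(n) = 0.

0, 2, 4, 12, 14, 16, 24, 26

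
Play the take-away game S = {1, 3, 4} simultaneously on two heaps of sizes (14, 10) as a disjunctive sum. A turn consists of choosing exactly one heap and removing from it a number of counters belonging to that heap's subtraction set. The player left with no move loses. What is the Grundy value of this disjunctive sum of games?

All heaps use S = {1, 3, 4}:
n :  0  1  2  3  4  5  6  7  8  9 10 11 12 13 14
G :  0  1  0  1  2  3  2  0  1  0  1  2  3  2  0
Heap A: G(14) = 0.
Heap B: G(10) = 1.
Combined Grundy value = 0 ⊕ 1 = 1.

1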